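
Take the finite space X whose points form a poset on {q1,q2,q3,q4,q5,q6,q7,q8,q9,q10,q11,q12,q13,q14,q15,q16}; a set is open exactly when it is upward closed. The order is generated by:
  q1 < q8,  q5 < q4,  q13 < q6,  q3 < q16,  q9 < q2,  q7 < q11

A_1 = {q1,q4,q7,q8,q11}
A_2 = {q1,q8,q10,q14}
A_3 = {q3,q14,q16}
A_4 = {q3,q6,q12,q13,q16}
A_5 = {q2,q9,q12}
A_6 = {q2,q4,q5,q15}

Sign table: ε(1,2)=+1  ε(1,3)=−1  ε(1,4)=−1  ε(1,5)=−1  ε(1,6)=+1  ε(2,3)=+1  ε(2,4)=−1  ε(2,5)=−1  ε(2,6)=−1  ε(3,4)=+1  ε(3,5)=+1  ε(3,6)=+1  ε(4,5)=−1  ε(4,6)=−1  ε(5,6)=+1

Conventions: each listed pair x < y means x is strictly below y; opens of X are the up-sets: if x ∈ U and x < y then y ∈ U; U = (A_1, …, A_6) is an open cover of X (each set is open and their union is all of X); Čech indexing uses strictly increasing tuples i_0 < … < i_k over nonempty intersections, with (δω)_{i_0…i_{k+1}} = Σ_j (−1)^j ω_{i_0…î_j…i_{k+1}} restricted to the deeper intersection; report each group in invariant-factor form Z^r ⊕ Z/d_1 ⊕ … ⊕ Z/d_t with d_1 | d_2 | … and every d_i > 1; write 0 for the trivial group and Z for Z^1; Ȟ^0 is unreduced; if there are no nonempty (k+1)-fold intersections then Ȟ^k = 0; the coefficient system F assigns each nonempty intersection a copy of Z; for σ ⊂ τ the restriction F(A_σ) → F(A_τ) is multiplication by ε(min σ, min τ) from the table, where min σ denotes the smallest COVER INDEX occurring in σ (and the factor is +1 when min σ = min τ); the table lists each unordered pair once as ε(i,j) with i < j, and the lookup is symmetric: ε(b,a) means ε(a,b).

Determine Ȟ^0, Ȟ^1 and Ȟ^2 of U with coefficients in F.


nerve simplices:
  A12={q1,q8} A16={q4} A23={q14} A34={q3,q16} A45={q12} A56={q2}
C dims 6,6; δ0: rk 6, SNF 1^5·2
degree 0: 6−6−0 = 0 → Ȟ^0 ≅ 0
degree 1: 6−0−6 = 0 plus torsion [2] → Ȟ^1 ≅ Z/2
degree 2: 0−0−0 = 0 → Ȟ^2 ≅ 0

Ȟ^0 = 0; Ȟ^1 = Z/2; Ȟ^2 = 0


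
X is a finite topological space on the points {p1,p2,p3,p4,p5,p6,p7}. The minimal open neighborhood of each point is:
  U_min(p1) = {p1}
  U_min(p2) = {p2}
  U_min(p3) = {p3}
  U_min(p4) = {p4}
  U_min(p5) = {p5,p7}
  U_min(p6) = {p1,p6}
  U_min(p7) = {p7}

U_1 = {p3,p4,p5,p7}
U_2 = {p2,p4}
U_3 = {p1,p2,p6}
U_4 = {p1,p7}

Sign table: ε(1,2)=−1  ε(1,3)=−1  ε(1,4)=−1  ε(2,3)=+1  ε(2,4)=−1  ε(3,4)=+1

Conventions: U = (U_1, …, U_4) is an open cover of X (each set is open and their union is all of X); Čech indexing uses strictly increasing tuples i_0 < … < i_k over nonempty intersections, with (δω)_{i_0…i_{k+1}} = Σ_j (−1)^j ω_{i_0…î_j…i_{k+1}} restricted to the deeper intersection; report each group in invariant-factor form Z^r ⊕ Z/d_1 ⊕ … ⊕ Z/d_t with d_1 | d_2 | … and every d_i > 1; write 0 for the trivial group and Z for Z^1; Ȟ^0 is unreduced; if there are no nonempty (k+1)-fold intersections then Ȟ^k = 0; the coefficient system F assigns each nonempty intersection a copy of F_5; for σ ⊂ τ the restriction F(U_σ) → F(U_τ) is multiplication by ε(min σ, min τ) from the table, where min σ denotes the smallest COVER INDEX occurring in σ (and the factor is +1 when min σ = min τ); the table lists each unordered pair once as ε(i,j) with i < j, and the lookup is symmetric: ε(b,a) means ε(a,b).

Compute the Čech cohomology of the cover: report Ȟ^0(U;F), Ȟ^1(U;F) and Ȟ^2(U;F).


intersection data:
  U12={p4} U14={p7} U23={p2} U34={p1}
C dims 4,4; δ0: rk_F5 3
Ȟ^0 = (4 − 3) − 0 = 1, so Ȟ^0 ≅ Z/5
Ȟ^1 = (4 − 0) − 3 = 1, so Ȟ^1 ≅ Z/5
Ȟ^2 = (0 − 0) − 0 = 0, so Ȟ^2 ≅ 0

Ȟ^0 ≅ Z/5, Ȟ^1 ≅ Z/5, Ȟ^2 ≅ 0


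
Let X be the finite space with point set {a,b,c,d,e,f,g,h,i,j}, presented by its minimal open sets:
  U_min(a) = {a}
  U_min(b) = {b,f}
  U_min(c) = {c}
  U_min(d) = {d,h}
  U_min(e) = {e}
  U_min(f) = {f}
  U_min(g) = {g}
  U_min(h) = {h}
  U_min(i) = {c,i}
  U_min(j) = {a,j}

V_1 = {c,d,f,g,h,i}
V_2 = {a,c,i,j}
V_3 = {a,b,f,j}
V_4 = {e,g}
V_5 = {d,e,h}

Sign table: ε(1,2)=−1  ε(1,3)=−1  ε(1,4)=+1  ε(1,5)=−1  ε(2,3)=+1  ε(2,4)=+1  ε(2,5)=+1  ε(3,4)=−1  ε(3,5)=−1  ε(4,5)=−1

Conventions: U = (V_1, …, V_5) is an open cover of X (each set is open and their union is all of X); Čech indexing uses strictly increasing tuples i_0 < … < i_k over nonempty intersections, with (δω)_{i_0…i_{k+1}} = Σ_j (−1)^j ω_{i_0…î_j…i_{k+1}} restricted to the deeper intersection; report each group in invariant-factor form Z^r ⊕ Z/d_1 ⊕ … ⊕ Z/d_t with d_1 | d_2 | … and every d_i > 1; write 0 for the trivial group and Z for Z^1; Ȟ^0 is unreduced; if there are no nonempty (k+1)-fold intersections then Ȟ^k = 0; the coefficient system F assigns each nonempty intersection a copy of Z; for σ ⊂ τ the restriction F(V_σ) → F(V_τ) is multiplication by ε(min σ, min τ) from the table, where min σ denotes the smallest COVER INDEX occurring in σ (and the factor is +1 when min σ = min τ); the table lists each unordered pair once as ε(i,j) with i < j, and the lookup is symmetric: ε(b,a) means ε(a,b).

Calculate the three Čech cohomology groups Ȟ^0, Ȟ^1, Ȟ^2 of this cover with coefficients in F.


Ȟ^0 = Z, Ȟ^1 = Z^2, Ȟ^2 = 0

nerve of the cover:
  V12={c,i} V13={f} V14={g} V15={d,h} V23={a,j} V45={e}
C dims 5,6; δ0: rk 4, SNF 1^4
Ȟ^0 = (5 − 4) − 0 = 1, so Ȟ^0 ≅ Z
Ȟ^1 = (6 − 0) − 4 = 2, so Ȟ^1 ≅ Z^2
Ȟ^2 = (0 − 0) − 0 = 0, so Ȟ^2 ≅ 0


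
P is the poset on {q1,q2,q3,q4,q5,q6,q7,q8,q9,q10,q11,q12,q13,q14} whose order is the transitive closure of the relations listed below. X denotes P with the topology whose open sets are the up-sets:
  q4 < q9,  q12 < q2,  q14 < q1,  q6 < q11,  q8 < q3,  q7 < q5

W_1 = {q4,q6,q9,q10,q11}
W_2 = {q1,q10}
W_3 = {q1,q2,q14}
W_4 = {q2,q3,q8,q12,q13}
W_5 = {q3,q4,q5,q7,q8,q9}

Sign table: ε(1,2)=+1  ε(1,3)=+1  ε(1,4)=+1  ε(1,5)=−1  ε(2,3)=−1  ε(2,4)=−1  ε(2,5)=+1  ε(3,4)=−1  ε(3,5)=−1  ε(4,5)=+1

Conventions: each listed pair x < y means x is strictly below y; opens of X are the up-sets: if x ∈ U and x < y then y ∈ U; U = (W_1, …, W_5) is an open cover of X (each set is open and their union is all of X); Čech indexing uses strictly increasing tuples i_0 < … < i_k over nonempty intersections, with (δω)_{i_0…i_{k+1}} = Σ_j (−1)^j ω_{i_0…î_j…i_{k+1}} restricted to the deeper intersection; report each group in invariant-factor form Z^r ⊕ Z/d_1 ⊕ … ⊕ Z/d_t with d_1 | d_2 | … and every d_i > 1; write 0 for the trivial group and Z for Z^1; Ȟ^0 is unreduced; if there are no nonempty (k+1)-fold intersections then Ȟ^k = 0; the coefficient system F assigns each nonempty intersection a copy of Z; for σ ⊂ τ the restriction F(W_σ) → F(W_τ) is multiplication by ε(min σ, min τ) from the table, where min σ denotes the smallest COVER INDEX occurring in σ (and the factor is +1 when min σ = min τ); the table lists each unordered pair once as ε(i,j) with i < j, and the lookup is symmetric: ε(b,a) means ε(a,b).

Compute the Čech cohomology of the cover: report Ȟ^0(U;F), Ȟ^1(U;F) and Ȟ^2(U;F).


cover nerve:
  W12={q10} W15={q4,q9} W23={q1} W34={q2} W45={q3,q8}
C dims 5,5; δ0: rk 5, SNF 1^4·2
Ȟ^0: (5−5)−0=0 ⇒ 0
Ȟ^1: (5−0)−5=0 plus torsion [2] ⇒ Z/2
Ȟ^2: (0−0)−0=0 ⇒ 0

Ȟ^0 ≅ 0, Ȟ^1 ≅ Z/2, Ȟ^2 ≅ 0


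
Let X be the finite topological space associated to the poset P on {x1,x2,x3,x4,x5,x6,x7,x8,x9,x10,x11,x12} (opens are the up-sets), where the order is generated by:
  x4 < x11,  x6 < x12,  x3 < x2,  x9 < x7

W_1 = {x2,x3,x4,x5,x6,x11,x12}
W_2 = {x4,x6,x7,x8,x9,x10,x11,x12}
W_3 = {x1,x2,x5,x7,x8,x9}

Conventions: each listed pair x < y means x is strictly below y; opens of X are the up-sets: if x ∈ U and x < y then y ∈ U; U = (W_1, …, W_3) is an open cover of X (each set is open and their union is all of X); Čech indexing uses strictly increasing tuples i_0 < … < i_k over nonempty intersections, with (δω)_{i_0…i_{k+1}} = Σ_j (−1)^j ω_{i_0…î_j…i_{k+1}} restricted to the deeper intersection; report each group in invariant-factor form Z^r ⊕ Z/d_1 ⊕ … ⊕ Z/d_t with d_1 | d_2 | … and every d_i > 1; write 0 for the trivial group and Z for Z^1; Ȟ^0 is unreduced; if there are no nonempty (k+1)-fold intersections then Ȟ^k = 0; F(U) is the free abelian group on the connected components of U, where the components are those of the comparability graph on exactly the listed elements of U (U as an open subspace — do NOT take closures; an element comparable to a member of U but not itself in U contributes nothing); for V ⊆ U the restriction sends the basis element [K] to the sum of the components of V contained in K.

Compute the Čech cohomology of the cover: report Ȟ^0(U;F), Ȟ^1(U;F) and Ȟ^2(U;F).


Ȟ^0 = Z^8; Ȟ^1 = 0; Ȟ^2 = 0

nonempty intersections:
  W12={x4,x6,x11,x12} W13={x2,x5} W23={x7,x8,x9}
components per intersection:
  W1: {x2,x3} {x4,x11} {x5} {x6,x12}
  W2: {x4,x11} {x6,x12} {x7,x9} {x8} {x10}
  W3: {x1} {x2} {x5} {x7,x9} {x8}
  W12: {x4,x11} {x6,x12}
  W13: {x2} {x5}
  W23: {x7,x9} {x8}
C dims 14,6; δ0: rk 6, SNF 1^6
Ȟ^0: (14−6)−0=8 ⇒ Z^8
Ȟ^1: (6−0)−6=0 ⇒ 0
Ȟ^2: (0−0)−0=0 ⇒ 0


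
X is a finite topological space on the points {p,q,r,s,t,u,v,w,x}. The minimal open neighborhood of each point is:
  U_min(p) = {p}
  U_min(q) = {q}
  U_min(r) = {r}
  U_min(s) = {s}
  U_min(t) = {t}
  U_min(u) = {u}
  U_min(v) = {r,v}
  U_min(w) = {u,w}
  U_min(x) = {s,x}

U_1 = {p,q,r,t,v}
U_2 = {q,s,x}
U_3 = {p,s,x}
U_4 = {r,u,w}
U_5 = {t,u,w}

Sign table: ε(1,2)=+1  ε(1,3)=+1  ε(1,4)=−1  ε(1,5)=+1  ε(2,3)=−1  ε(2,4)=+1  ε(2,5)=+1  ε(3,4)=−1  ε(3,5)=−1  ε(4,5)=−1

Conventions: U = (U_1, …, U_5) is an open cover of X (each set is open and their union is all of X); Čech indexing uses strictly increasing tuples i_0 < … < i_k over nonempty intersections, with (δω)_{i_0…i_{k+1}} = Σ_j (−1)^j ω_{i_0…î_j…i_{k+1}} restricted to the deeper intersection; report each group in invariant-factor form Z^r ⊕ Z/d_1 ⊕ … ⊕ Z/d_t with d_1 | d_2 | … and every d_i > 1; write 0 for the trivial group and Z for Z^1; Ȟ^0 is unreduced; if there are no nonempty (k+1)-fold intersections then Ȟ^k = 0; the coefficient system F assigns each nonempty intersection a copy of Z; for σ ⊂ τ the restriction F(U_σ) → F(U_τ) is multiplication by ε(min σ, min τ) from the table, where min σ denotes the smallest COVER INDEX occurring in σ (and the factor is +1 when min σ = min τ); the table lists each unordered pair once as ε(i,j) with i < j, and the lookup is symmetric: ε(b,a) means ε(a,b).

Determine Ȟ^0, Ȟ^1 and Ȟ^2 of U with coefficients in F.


Ȟ^0 = 0,  Ȟ^1 = Z ⊕ Z/2,  Ȟ^2 = 0

nerve simplices:
  U12={q} U13={p} U14={r} U15={t} U23={s,x} U45={u,w}
C dims 5,6; δ0: rk 5, SNF 1^4·2
degree 0: 5−5−0 = 0 → Ȟ^0 ≅ 0
degree 1: 6−0−5 = 1 plus torsion [2] → Ȟ^1 ≅ Z ⊕ Z/2
degree 2: 0−0−0 = 0 → Ȟ^2 ≅ 0


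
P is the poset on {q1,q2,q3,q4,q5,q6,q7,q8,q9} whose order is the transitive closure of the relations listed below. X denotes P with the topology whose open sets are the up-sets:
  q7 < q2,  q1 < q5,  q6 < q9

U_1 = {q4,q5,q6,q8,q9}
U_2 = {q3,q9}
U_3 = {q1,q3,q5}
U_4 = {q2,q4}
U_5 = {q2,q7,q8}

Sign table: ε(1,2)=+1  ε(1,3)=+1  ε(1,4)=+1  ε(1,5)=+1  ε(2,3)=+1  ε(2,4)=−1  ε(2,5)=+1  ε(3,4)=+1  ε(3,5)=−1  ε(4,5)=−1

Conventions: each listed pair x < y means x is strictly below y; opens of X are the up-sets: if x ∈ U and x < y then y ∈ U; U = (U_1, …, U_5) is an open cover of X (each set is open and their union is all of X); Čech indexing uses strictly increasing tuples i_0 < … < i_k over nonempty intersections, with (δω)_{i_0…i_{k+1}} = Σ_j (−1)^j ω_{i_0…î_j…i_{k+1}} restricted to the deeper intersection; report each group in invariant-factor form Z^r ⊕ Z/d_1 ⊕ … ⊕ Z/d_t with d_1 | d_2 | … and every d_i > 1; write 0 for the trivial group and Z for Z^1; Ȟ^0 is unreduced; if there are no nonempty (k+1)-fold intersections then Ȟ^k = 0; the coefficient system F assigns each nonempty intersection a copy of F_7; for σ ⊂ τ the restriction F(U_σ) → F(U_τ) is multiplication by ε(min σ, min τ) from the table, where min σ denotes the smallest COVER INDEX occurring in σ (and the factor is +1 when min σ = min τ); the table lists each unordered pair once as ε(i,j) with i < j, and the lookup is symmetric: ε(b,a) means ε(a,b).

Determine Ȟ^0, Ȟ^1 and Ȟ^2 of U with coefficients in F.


nerve of the cover:
  U12={q9} U13={q5} U14={q4} U15={q8} U23={q3} U45={q2}
C dims 5,6; δ0: rk_F7 5
Ȟ^0 = (5 − 5) − 0 = 0, so Ȟ^0 ≅ 0
Ȟ^1 = (6 − 0) − 5 = 1, so Ȟ^1 ≅ Z/7
Ȟ^2 = (0 − 0) − 0 = 0, so Ȟ^2 ≅ 0

Ȟ^0(U;F) ≅ 0, Ȟ^1(U;F) ≅ Z/7 and Ȟ^2(U;F) ≅ 0


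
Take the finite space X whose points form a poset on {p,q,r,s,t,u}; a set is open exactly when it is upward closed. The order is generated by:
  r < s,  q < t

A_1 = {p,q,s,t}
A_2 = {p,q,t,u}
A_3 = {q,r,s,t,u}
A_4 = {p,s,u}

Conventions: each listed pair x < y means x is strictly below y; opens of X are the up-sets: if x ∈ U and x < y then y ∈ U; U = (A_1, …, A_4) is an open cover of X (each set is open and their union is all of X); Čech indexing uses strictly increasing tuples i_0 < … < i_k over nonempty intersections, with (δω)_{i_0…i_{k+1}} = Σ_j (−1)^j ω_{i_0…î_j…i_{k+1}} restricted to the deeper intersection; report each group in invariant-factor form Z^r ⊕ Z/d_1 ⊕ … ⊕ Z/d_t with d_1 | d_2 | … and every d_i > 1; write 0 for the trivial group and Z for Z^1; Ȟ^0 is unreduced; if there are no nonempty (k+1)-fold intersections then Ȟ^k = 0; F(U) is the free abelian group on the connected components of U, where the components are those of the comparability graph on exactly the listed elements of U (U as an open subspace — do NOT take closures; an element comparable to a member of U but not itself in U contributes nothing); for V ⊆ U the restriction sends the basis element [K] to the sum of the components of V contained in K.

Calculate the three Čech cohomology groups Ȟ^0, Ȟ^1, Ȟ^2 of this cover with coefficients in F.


Ȟ^0 = Z^4; Ȟ^1 = 0; Ȟ^2 = 0

intersection data:
  A12={p,q,t} A13={q,s,t} A14={p,s} A23={q,t,u} A24={p,u} A34={s,u}
  A123={q,t} A124={p} A134={s} A234={u}
components per intersection:
  A1: {p} {q,t} {s}
  A2: {p} {q,t} {u}
  A3: {q,t} {r,s} {u}
  A4: {p} {s} {u}
  A12: {p} {q,t}
  A13: {q,t} {s}
  A14: {p} {s}
  A23: {q,t} {u}
  A24: {p} {u}
  A34: {s} {u}
  A123: {q,t}
  A124: {p}
  A134: {s}
  A234: {u}
C dims 12,12,4; δ0: rk 8, SNF 1^8; δ1: rk 4, SNF 1^4
Ȟ^0 = (12 − 8) − 0 = 4, so Ȟ^0 ≅ Z^4
Ȟ^1 = (12 − 4) − 8 = 0, so Ȟ^1 ≅ 0
Ȟ^2 = (4 − 0) − 4 = 0, so Ȟ^2 ≅ 0


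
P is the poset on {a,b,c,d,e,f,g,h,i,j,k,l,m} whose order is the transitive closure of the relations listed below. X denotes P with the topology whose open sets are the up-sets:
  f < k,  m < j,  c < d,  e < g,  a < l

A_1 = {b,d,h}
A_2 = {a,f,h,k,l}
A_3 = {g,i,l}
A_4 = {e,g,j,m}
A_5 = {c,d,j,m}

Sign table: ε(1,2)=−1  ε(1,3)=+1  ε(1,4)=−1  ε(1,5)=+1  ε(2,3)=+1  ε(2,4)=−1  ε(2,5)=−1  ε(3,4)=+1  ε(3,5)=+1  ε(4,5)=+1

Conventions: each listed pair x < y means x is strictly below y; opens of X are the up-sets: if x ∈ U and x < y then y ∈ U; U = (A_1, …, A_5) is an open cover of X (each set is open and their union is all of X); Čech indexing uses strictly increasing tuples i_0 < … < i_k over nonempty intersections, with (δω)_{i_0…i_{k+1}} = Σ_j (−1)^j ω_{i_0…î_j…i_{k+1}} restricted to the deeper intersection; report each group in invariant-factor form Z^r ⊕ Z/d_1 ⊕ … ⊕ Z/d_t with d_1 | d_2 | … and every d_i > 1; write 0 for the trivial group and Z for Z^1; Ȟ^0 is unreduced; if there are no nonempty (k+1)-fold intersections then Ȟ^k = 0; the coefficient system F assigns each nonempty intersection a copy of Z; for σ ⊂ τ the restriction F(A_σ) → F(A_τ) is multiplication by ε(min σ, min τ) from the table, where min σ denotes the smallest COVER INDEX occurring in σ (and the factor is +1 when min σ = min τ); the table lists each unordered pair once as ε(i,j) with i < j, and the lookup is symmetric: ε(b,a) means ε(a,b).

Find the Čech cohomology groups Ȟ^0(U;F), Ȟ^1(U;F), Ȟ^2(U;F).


Ȟ^0 = 0; Ȟ^1 = Z/2; Ȟ^2 = 0

nerve of the cover:
  A12={h} A15={d} A23={l} A34={g} A45={j,m}
C dims 5,5; δ0: rk 5, SNF 1^4·2
Ȟ^0 = (5 − 5) − 0 = 0, so Ȟ^0 ≅ 0
Ȟ^1 = (5 − 0) − 5 = 0 plus torsion [2], so Ȟ^1 ≅ Z/2
Ȟ^2 = (0 − 0) − 0 = 0, so Ȟ^2 ≅ 0


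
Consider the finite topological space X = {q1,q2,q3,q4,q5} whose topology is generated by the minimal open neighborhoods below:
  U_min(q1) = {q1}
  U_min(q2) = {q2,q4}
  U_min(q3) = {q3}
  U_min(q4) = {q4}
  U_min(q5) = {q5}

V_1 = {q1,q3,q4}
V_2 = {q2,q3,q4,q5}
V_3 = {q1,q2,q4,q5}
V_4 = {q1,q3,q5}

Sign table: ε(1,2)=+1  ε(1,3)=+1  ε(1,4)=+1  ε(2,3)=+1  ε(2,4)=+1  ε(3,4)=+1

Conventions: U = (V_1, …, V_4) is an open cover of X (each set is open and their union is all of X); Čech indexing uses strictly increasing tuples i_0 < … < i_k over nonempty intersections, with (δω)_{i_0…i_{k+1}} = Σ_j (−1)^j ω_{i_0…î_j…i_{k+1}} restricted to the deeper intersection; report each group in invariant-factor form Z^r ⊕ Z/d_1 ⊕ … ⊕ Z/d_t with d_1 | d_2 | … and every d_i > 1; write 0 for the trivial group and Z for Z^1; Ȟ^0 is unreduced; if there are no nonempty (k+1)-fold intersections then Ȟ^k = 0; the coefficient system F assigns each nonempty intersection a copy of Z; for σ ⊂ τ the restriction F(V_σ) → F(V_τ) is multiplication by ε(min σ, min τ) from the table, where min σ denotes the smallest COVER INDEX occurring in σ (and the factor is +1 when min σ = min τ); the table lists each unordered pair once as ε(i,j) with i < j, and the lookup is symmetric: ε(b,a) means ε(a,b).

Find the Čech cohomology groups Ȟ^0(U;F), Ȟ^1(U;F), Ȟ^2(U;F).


Ȟ^0(U;F) ≅ Z, Ȟ^1(U;F) ≅ 0 and Ȟ^2(U;F) ≅ Z

nerve simplices:
  V12={q3,q4} V13={q1,q4} V14={q1,q3} V23={q2,q4,q5} V24={q3,q5} V34={q1,q5}
  V123={q4} V124={q3} V134={q1} V234={q5}
C dims 4,6,4; δ0: rk 3, SNF 1^3; δ1: rk 3, SNF 1^3
degree 0: 4−3−0 = 1 → Ȟ^0 ≅ Z
degree 1: 6−3−3 = 0 → Ȟ^1 ≅ 0
degree 2: 4−0−3 = 1 → Ȟ^2 ≅ Z


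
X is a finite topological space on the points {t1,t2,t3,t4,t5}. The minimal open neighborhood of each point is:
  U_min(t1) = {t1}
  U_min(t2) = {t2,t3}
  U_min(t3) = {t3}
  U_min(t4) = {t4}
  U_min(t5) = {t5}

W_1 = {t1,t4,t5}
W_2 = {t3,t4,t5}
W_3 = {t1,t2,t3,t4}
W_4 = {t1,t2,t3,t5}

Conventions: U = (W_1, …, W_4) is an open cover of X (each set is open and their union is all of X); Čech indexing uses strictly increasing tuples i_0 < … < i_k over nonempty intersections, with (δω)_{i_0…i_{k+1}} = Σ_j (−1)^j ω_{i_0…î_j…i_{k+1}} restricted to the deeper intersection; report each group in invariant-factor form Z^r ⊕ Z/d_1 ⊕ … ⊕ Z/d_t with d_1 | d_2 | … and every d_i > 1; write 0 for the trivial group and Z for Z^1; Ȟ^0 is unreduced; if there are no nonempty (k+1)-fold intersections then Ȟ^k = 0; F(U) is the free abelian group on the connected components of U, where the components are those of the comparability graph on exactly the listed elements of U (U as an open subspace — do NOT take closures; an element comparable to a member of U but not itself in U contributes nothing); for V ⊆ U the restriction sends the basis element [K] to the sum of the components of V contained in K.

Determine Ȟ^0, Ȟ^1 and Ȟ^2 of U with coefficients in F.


intersection data:
  W12={t4,t5} W13={t1,t4} W14={t1,t5} W23={t3,t4} W24={t3,t5} W34={t1,t2,t3}
  W123={t4} W124={t5} W134={t1} W234={t3}
components per intersection:
  W1: {t1} {t4} {t5}
  W2: {t3} {t4} {t5}
  W3: {t1} {t2,t3} {t4}
  W4: {t1} {t2,t3} {t5}
  W12: {t4} {t5}
  W13: {t1} {t4}
  W14: {t1} {t5}
  W23: {t3} {t4}
  W24: {t3} {t5}
  W34: {t1} {t2,t3}
  W123: {t4}
  W124: {t5}
  W134: {t1}
  W234: {t3}
C dims 12,12,4; δ0: rk 8, SNF 1^8; δ1: rk 4, SNF 1^4
Ȟ^0 = (12 − 8) − 0 = 4, so Ȟ^0 ≅ Z^4
Ȟ^1 = (12 − 4) − 8 = 0, so Ȟ^1 ≅ 0
Ȟ^2 = (4 − 0) − 4 = 0, so Ȟ^2 ≅ 0

Ȟ^0 ≅ Z^4, Ȟ^1 ≅ 0 and Ȟ^2 ≅ 0


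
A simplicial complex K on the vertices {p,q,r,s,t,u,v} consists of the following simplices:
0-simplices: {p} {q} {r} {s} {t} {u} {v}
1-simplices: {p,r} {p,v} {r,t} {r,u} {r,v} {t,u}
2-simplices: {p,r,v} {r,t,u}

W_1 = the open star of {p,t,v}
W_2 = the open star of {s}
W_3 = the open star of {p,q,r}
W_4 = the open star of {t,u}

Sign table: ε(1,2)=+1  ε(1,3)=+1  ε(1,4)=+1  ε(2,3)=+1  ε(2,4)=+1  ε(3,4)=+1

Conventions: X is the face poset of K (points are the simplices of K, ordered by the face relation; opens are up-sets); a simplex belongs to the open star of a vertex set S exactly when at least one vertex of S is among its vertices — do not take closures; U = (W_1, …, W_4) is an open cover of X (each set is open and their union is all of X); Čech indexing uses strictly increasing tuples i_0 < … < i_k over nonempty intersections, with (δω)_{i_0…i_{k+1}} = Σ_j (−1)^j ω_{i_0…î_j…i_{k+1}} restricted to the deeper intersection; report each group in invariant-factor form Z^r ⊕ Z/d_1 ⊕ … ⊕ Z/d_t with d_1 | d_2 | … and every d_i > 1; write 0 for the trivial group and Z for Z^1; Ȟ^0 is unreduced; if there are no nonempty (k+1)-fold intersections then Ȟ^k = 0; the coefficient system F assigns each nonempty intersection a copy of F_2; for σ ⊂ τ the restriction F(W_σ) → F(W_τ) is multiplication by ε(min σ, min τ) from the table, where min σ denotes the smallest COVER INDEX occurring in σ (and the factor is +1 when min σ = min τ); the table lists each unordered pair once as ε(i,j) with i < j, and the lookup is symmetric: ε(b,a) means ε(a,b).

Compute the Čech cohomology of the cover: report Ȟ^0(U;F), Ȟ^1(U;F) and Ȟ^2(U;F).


cover nerve:
  W1={{p},{t},{v},{p,r},{p,v},{r,t},{r,v},{t,u},{p,r,v},{r,t,u}} W2={{s}} W3={{p},{q},{r},{p,r},{p,v},{r,t},{r,u},{r,v},{p,r,v},{r,t,u}} W4={{t},{u},{r,t},{r,u},{t,u},{r,t,u}}
  W13={{p},{p,r},{p,v},{r,t},{r,v},{p,r,v},{r,t,u}} W14={{t},{r,t},{t,u},{r,t,u}} W34={{r,t},{r,u},{r,t,u}}
  W134={{r,t},{r,t,u}}
C dims 4,3,1; δ0: rk_F2 2; δ1: rk_F2 1
Ȟ^0: (4−2)−0=2 ⇒ Z/2 ⊕ Z/2
Ȟ^1: (3−1)−2=0 ⇒ 0
Ȟ^2: (1−0)−1=0 ⇒ 0

Ȟ^0 = Z/2 ⊕ Z/2,  Ȟ^1 = 0,  Ȟ^2 = 0


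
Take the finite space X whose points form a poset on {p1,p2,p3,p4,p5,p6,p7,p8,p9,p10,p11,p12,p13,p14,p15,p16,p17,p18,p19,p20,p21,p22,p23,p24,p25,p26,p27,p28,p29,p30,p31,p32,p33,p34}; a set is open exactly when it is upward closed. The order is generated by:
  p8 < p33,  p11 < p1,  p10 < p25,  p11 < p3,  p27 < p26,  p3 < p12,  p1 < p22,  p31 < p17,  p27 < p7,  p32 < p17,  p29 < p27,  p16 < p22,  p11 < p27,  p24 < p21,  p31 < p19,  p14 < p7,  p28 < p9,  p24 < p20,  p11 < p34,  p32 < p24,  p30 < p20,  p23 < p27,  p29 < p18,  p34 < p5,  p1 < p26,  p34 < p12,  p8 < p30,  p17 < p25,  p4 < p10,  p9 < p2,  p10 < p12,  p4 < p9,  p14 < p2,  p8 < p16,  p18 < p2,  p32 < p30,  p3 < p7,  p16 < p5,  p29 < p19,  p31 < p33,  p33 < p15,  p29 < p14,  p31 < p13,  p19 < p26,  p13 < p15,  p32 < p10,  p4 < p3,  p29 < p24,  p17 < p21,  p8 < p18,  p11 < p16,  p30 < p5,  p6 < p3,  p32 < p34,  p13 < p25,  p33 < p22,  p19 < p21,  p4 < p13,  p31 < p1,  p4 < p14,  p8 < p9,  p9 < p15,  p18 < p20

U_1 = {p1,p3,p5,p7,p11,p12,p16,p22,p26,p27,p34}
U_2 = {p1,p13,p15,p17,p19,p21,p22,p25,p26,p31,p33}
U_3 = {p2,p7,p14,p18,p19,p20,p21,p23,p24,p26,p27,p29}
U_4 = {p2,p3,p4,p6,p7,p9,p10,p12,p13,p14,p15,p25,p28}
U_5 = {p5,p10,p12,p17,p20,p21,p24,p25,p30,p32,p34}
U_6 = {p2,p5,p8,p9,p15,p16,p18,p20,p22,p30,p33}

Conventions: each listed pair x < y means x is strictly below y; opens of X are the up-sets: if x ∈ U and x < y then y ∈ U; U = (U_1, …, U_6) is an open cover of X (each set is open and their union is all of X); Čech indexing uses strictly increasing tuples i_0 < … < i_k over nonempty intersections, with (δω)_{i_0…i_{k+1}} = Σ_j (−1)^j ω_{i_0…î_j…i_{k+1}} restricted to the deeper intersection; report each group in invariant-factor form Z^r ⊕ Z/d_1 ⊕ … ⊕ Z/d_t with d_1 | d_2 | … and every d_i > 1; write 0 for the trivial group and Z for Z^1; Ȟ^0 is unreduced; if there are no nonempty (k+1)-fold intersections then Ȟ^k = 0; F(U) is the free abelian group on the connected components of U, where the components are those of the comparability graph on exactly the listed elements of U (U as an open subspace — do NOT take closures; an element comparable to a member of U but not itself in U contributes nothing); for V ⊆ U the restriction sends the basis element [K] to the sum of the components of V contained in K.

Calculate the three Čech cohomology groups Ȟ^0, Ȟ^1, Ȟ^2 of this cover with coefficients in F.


Ȟ^0(U;F) ≅ Z; Ȟ^1(U;F) ≅ 0; Ȟ^2(U;F) ≅ Z/2

cover nerve:
  U12={p1,p22,p26} U13={p7,p26,p27} U14={p3,p7,p12} U15={p5,p12,p34} U16={p5,p16,p22} U23={p19,p21,p26} U24={p13,p15,p25} U25={p17,p21,p25} U26={p15,p22,p33} U34={p2,p7,p14} U35={p20,p21,p24} U36={p2,p18,p20} U45={p10,p12,p25} U46={p2,p9,p15} U56={p5,p20,p30}
  U123={p26} U126={p22} U134={p7} U145={p12} U156={p5} U235={p21} U245={p25} U246={p15} U346={p2} U356={p20}
components per intersection:
  U1: {p1,p3,p5,p7,p11,p12,p16,p22,p26,p27,p34}
  U2: {p1,p13,p15,p17,p19,p21,p22,p25,p26,p31,p33}
  U3: {p2,p7,p14,p18,p19,p20,p21,p23,p24,p26,p27,p29}
  U4: {p2,p3,p4,p6,p7,p9,p10,p12,p13,p14,p15,p25,p28}
  U5: {p5,p10,p12,p17,p20,p21,p24,p25,p30,p32,p34}
  U6: {p2,p5,p8,p9,p15,p16,p18,p20,p22,p30,p33}
  U12: {p1,p22,p26}
  U13: {p7,p26,p27}
  U14: {p3,p7,p12}
  U15: {p5,p12,p34}
  U16: {p5,p16,p22}
  U23: {p19,p21,p26}
  U24: {p13,p15,p25}
  U25: {p17,p21,p25}
  U26: {p15,p22,p33}
  U34: {p2,p7,p14}
  U35: {p20,p21,p24}
  U36: {p2,p18,p20}
  U45: {p10,p12,p25}
  U46: {p2,p9,p15}
  U56: {p5,p20,p30}
  U123: {p26}
  U126: {p22}
  U134: {p7}
  U145: {p12}
  U156: {p5}
  U235: {p21}
  U245: {p25}
  U246: {p15}
  U346: {p2}
  U356: {p20}
C dims 6,15,10; δ0: rk 5, SNF 1^5; δ1: rk 10, SNF 1^9·2
Ȟ^0: (6−5)−0=1 ⇒ Z
Ȟ^1: (15−10)−5=0 ⇒ 0
Ȟ^2: (10−0)−10=0 plus torsion [2] ⇒ Z/2


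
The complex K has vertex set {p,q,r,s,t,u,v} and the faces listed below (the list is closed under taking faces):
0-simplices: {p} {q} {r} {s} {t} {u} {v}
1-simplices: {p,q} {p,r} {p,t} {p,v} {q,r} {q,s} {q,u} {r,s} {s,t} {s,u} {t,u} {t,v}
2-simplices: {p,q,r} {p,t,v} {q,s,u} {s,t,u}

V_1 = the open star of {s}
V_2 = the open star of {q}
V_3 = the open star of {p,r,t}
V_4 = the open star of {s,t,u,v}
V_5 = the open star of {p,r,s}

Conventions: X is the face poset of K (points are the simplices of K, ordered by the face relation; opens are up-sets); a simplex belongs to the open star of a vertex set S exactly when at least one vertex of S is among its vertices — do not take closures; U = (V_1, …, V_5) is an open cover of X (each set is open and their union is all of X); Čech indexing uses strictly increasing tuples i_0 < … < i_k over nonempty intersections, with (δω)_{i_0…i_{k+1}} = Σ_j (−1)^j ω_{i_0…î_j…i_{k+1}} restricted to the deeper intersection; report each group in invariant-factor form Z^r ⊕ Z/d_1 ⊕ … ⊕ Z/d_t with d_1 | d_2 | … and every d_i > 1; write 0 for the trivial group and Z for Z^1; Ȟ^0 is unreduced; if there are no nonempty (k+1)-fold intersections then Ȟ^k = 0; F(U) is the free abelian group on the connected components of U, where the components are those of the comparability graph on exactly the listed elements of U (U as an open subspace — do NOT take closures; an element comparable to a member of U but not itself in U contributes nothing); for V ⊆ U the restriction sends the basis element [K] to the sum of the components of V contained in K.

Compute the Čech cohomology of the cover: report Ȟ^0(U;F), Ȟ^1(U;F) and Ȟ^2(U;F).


nonempty overlaps:
  V1={{s},{q,s},{r,s},{s,t},{s,u},{q,s,u},{s,t,u}} V2={{q},{p,q},{q,r},{q,s},{q,u},{p,q,r},{q,s,u}} V3={{p},{r},{t},{p,q},{p,r},{p,t},{p,v},{q,r},{r,s},{s,t},{t,u},{t,v},{p,q,r},{p,t,v},{s,t,u}} V4={{s},{t},{u},{v},{p,t},{p,v},{q,s},{q,u},{r,s},{s,t},{s,u},{t,u},{t,v},{p,t,v},{q,s,u},{s,t,u}} V5={{p},{r},{s},{p,q},{p,r},{p,t},{p,v},{q,r},{q,s},{r,s},{s,t},{s,u},{p,q,r},{p,t,v},{q,s,u},{s,t,u}}
  V12={{q,s},{q,s,u}} V13={{r,s},{s,t},{s,t,u}} V14={{s},{q,s},{r,s},{s,t},{s,u},{q,s,u},{s,t,u}} V15={{s},{q,s},{r,s},{s,t},{s,u},{q,s,u},{s,t,u}} V23={{p,q},{q,r},{p,q,r}} V24={{q,s},{q,u},{q,s,u}} V25={{p,q},{q,r},{q,s},{p,q,r},{q,s,u}} V34={{t},{p,t},{p,v},{r,s},{s,t},{t,u},{t,v},{p,t,v},{s,t,u}} V35={{p},{r},{p,q},{p,r},{p,t},{p,v},{q,r},{r,s},{s,t},{p,q,r},{p,t,v},{s,t,u}} V45={{s},{p,t},{p,v},{q,s},{r,s},{s,t},{s,u},{p,t,v},{q,s,u},{s,t,u}}
  V124={{q,s},{q,s,u}} V125={{q,s},{q,s,u}} V134={{r,s},{s,t},{s,t,u}} V135={{r,s},{s,t},{s,t,u}} V145={{s},{q,s},{r,s},{s,t},{s,u},{q,s,u},{s,t,u}} V235={{p,q},{q,r},{p,q,r}} V245={{q,s},{q,s,u}} V345={{p,t},{p,v},{r,s},{s,t},{p,t,v},{s,t,u}}
  V1245={{q,s},{q,s,u}} V1345={{r,s},{s,t},{s,t,u}}
components per intersection:
  V1: {{s},{q,s},{r,s},{s,t},{s,u},{q,s,u},{s,t,u}}
  V2: {{q},{p,q},{q,r},{q,s},{q,u},{p,q,r},{q,s,u}}
  V3: {{p},{r},{t},{p,q},{p,r},{p,t},{p,v},{q,r},{r,s},{s,t},{t,u},{t,v},{p,q,r},{p,t,v},{s,t,u}}
  V4: {{s},{t},{u},{v},{p,t},{p,v},{q,s},{q,u},{r,s},{s,t},{s,u},{t,u},{t,v},{p,t,v},{q,s,u},{s,t,u}}
  V5: {{p},{r},{s},{p,q},{p,r},{p,t},{p,v},{q,r},{q,s},{r,s},{s,t},{s,u},{p,q,r},{p,t,v},{q,s,u},{s,t,u}}
  V12: {{q,s},{q,s,u}}
  V13: {{r,s}} {{s,t},{s,t,u}}
  V14: {{s},{q,s},{r,s},{s,t},{s,u},{q,s,u},{s,t,u}}
  V15: {{s},{q,s},{r,s},{s,t},{s,u},{q,s,u},{s,t,u}}
  V23: {{p,q},{q,r},{p,q,r}}
  V24: {{q,s},{q,u},{q,s,u}}
  V25: {{p,q},{q,r},{p,q,r}} {{q,s},{q,s,u}}
  V34: {{t},{p,t},{p,v},{s,t},{t,u},{t,v},{p,t,v},{s,t,u}} {{r,s}}
  V35: {{p},{r},{p,q},{p,r},{p,t},{p,v},{q,r},{r,s},{p,q,r},{p,t,v}} {{s,t},{s,t,u}}
  V45: {{s},{q,s},{r,s},{s,t},{s,u},{q,s,u},{s,t,u}} {{p,t},{p,v},{p,t,v}}
  V124: {{q,s},{q,s,u}}
  V125: {{q,s},{q,s,u}}
  V134: {{r,s}} {{s,t},{s,t,u}}
  V135: {{r,s}} {{s,t},{s,t,u}}
  V145: {{s},{q,s},{r,s},{s,t},{s,u},{q,s,u},{s,t,u}}
  V235: {{p,q},{q,r},{p,q,r}}
  V245: {{q,s},{q,s,u}}
  V345: {{p,t},{p,v},{p,t,v}} {{r,s}} {{s,t},{s,t,u}}
  V1245: {{q,s},{q,s,u}}
  V1345: {{r,s}} {{s,t},{s,t,u}}
C dims 5,15,12,3; δ0: rk 4, SNF 1^4; δ1: rk 9, SNF 1^9; δ2: rk 3, SNF 1^3
degree 0: 5−4−0 = 1 → Ȟ^0 ≅ Z
degree 1: 15−9−4 = 2 → Ȟ^1 ≅ Z^2
degree 2: 12−3−9 = 0 → Ȟ^2 ≅ 0

Ȟ^0(U;F) ≅ Z,  Ȟ^1(U;F) ≅ Z^2,  Ȟ^2(U;F) ≅ 0


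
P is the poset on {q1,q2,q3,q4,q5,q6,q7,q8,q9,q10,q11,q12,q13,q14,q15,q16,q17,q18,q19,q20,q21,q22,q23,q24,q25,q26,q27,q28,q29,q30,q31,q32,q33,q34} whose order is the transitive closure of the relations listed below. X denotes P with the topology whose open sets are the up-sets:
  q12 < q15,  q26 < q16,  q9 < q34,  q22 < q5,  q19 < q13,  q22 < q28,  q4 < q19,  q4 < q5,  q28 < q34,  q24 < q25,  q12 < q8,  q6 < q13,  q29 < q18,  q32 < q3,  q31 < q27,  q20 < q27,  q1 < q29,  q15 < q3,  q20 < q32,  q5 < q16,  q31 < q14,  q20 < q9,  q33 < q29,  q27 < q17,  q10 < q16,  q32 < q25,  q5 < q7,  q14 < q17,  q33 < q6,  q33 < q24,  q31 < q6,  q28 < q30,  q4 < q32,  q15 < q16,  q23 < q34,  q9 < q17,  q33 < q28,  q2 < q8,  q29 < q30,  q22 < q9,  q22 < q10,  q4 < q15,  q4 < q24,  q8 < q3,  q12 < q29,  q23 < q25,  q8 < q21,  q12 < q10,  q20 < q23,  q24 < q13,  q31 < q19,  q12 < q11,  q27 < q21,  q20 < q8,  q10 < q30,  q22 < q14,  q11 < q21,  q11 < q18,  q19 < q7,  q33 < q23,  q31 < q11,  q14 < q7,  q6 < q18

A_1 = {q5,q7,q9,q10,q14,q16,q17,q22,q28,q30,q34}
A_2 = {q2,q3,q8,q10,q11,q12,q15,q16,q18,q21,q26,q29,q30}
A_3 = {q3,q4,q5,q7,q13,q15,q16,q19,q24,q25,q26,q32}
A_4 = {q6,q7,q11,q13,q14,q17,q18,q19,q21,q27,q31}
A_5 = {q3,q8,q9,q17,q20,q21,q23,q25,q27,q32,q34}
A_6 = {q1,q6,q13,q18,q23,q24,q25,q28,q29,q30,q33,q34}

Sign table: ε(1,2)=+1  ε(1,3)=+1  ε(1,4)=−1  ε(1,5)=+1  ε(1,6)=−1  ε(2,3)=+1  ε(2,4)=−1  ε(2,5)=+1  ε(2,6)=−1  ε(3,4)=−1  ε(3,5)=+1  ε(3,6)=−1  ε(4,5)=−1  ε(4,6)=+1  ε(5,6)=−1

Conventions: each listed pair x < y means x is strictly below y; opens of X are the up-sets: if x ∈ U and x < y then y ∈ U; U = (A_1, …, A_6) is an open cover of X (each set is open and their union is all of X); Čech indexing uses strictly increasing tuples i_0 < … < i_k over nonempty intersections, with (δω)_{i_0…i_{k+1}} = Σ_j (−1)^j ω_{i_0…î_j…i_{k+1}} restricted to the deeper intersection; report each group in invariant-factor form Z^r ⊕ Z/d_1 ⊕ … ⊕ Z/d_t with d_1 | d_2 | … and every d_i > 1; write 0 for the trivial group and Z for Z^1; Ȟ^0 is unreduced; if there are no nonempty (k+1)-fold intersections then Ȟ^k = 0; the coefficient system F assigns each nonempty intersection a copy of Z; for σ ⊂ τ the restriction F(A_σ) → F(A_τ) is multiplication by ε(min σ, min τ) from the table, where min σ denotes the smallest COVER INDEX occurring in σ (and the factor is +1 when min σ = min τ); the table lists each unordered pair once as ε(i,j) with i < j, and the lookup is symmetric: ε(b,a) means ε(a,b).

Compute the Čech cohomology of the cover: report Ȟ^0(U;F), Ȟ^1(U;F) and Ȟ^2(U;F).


Ȟ^0(U;F) ≅ Z; Ȟ^1(U;F) ≅ 0; Ȟ^2(U;F) ≅ Z/2

nonempty overlaps:
  A12={q10,q16,q30} A13={q5,q7,q16} A14={q7,q14,q17} A15={q9,q17,q34} A16={q28,q30,q34} A23={q3,q15,q16,q26} A24={q11,q18,q21} A25={q3,q8,q21} A26={q18,q29,q30} A34={q7,q13,q19} A35={q3,q25,q32} A36={q13,q24,q25} A45={q17,q21,q27} A46={q6,q13,q18} A56={q23,q25,q34}
  A123={q16} A126={q30} A134={q7} A145={q17} A156={q34} A235={q3} A245={q21} A246={q18} A346={q13} A356={q25}
C dims 6,15,10; δ0: rk 5, SNF 1^5; δ1: rk 10, SNF 1^9·2
degree 0: 6−5−0 = 1 → Ȟ^0 ≅ Z
degree 1: 15−10−5 = 0 → Ȟ^1 ≅ 0
degree 2: 10−0−10 = 0 plus torsion [2] → Ȟ^2 ≅ Z/2


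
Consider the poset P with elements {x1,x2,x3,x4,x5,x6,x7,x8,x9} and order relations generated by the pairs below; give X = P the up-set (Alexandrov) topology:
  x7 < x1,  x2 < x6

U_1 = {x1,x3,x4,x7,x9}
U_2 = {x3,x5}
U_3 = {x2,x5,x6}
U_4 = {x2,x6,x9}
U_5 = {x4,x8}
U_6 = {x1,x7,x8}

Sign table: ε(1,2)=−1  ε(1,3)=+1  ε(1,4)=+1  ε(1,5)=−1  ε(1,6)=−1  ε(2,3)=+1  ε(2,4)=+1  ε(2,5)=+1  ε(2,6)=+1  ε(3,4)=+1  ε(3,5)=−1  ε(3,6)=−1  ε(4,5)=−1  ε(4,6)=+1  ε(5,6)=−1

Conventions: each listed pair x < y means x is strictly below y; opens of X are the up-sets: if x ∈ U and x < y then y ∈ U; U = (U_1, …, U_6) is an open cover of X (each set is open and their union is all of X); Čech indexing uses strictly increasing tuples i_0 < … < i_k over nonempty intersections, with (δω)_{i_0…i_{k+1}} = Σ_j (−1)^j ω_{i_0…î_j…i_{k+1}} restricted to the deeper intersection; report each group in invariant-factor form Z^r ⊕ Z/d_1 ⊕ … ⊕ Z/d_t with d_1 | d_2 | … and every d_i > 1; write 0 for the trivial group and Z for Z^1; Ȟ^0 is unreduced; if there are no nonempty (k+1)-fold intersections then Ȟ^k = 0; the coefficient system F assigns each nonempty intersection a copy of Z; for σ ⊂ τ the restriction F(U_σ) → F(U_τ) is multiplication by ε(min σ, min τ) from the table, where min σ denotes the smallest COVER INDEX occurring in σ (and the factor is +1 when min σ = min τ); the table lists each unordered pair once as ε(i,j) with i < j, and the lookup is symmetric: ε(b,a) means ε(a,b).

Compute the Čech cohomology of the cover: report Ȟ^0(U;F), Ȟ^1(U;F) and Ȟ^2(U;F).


Ȟ^0(U;F) ≅ 0; Ȟ^1(U;F) ≅ Z ⊕ Z/2; Ȟ^2(U;F) ≅ 0

intersection data:
  U12={x3} U14={x9} U15={x4} U16={x1,x7} U23={x5} U34={x2,x6} U56={x8}
C dims 6,7; δ0: rk 6, SNF 1^5·2
Ȟ^0 = (6 − 6) − 0 = 0, so Ȟ^0 ≅ 0
Ȟ^1 = (7 − 0) − 6 = 1 plus torsion [2], so Ȟ^1 ≅ Z ⊕ Z/2
Ȟ^2 = (0 − 0) − 0 = 0, so Ȟ^2 ≅ 0


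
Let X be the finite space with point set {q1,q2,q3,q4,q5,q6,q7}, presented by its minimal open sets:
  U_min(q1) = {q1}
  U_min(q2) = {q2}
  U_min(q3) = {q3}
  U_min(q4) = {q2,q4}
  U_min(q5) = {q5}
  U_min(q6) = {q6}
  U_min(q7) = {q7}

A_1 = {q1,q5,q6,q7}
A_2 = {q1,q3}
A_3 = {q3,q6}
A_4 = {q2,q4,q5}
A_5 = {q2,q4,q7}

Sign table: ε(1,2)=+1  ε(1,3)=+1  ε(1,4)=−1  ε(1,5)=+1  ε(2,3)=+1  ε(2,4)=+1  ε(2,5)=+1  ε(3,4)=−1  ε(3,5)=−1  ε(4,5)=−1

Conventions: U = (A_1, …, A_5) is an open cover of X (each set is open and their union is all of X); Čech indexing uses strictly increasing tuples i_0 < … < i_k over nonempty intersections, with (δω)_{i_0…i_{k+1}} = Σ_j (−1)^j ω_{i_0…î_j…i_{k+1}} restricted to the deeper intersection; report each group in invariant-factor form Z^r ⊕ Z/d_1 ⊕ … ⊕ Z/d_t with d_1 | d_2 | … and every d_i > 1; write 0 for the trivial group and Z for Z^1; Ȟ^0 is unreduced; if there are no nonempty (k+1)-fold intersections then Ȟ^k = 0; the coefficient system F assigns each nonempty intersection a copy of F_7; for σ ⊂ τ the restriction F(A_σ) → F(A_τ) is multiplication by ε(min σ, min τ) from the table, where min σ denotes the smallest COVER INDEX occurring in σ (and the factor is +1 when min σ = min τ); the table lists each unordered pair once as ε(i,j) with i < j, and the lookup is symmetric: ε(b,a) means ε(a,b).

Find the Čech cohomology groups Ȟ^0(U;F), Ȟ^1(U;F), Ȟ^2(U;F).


nerve simplices:
  A12={q1} A13={q6} A14={q5} A15={q7} A23={q3} A45={q2,q4}
C dims 5,6; δ0: rk_F7 4
degree 0: 5−4−0 = 1 → Ȟ^0 ≅ Z/7
degree 1: 6−0−4 = 2 → Ȟ^1 ≅ Z/7 ⊕ Z/7
degree 2: 0−0−0 = 0 → Ȟ^2 ≅ 0

Ȟ^0 ≅ Z/7; Ȟ^1 ≅ Z/7 ⊕ Z/7; Ȟ^2 ≅ 0


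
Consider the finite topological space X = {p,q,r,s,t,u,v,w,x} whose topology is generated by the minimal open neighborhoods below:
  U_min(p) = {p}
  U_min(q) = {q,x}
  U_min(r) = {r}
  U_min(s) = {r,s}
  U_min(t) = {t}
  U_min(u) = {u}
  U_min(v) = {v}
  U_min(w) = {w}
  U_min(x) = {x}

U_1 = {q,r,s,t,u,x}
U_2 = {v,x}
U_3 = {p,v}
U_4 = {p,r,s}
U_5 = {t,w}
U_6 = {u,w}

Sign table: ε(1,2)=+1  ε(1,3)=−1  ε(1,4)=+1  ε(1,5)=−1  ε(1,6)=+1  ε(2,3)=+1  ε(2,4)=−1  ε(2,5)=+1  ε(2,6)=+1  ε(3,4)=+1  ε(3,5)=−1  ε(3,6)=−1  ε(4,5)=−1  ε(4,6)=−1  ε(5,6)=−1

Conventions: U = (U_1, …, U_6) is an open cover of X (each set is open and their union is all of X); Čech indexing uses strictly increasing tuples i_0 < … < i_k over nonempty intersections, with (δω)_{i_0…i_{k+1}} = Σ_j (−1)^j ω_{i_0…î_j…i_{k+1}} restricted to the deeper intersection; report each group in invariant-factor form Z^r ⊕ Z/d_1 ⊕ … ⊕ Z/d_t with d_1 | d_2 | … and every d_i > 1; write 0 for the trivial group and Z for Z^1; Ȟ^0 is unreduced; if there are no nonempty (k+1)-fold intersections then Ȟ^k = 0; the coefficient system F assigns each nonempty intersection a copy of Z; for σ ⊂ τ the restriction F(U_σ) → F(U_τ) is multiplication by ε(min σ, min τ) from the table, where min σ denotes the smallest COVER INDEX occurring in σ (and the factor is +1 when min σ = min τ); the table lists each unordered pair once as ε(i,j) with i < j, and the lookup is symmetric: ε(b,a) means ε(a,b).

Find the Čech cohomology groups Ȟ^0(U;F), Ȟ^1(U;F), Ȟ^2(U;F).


cover nerve:
  U12={x} U14={r,s} U15={t} U16={u} U23={v} U34={p} U56={w}
C dims 6,7; δ0: rk 5, SNF 1^5
Ȟ^0: (6−5)−0=1 ⇒ Z
Ȟ^1: (7−0)−5=2 ⇒ Z^2
Ȟ^2: (0−0)−0=0 ⇒ 0

Ȟ^0 = Z,  Ȟ^1 = Z^2,  Ȟ^2 = 0


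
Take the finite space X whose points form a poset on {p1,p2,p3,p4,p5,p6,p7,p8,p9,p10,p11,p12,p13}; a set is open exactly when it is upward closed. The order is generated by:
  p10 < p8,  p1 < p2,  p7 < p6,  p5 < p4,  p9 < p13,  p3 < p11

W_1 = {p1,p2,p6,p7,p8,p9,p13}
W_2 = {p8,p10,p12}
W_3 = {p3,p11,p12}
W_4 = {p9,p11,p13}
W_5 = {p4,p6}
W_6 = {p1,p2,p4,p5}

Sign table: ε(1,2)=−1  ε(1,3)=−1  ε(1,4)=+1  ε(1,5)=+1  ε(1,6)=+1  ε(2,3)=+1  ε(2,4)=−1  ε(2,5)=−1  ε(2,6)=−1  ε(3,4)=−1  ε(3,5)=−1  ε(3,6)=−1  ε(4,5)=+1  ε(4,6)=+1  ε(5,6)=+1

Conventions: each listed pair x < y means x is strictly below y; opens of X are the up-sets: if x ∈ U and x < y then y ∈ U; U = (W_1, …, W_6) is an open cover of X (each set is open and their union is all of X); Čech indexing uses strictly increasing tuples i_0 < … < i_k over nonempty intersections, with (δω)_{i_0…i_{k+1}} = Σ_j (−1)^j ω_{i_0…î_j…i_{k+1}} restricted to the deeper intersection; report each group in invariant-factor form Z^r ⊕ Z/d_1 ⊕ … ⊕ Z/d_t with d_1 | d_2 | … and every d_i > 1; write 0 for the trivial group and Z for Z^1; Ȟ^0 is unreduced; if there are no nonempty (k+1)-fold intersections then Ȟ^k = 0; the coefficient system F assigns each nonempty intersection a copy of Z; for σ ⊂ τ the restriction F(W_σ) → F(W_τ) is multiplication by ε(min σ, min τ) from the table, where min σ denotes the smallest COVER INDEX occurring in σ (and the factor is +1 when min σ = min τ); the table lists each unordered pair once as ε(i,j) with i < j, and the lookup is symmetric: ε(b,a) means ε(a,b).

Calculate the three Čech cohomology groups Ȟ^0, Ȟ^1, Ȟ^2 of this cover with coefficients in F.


nerve simplices:
  W12={p8} W14={p9,p13} W15={p6} W16={p1,p2} W23={p12} W34={p11} W56={p4}
C dims 6,7; δ0: rk 5, SNF 1^5
degree 0: 6−5−0 = 1 → Ȟ^0 ≅ Z
degree 1: 7−0−5 = 2 → Ȟ^1 ≅ Z^2
degree 2: 0−0−0 = 0 → Ȟ^2 ≅ 0

Ȟ^0(U;F) ≅ Z; Ȟ^1(U;F) ≅ Z^2; Ȟ^2(U;F) ≅ 0
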